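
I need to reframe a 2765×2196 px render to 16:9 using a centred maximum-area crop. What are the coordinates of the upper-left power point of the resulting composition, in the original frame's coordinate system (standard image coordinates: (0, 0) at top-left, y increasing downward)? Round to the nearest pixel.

(922, 839)

2765/2196 < 16/9, so the 16:9 crop keeps the full width 2765 and trims height to 2765 × 9/16 = 1555.31 px.
Top offset = (2196 − 1555.31)/2 = 320.34 px; left offset = 0.
Upper-left is one-third across and one-third down within the crop:
x = 0.00 + 1 × 2765.00/3 ≈ 922; y = 320.34 + 1 × 1555.31/3 ≈ 839.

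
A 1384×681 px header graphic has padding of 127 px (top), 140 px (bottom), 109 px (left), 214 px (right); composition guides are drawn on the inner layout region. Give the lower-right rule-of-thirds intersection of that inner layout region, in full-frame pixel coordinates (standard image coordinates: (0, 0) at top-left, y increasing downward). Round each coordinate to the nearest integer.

Content width = 1384 − 109 − 214 = 1061 px; content height = 681 − 127 − 140 = 414 px.
Lower-right is two-thirds across and two-thirds down within the inner layout region.
x = 109 + 2 × 1061/3 = 109 + 707.33 ≈ 816
y = 127 + 2 × 414/3 = 127 + 276.00 ≈ 403

x = 816 px, y = 403 px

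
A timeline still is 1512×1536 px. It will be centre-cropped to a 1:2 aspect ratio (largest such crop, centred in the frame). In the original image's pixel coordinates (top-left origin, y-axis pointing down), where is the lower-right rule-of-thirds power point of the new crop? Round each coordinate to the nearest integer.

1512/1536 > 1/2, so the 1:2 crop keeps the full height 1536 and trims width to 1536 × 1/2 = 768.00 px.
Left offset = (1512 − 768.00)/2 = 372.00 px; top offset = 0.
Lower-right is two-thirds across and two-thirds down within the crop:
x = 372.00 + 2 × 768.00/3 ≈ 884; y = 0.00 + 2 × 1536.00/3 ≈ 1024.

(884, 1024)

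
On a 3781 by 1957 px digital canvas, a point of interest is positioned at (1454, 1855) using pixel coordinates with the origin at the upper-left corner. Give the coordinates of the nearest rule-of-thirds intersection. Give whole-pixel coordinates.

Third lines: x ∈ {1260, 2521}, y ∈ {652, 1305}.
1454 is closer to x = 1260; 1855 is closer to y = 1305.
So the nearest intersection is the lower-left power point.

(1260, 1305)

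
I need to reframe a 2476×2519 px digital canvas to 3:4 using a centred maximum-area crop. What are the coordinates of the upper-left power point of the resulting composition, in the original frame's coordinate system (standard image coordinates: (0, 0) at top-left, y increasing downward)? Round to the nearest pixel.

2476/2519 > 3/4, so the 3:4 crop keeps the full height 2519 and trims width to 2519 × 3/4 = 1889.25 px.
Left offset = (2476 − 1889.25)/2 = 293.38 px; top offset = 0.
Upper-left is one-third across and one-third down within the crop:
x = 293.38 + 1 × 1889.25/3 ≈ 923; y = 0.00 + 1 × 2519.00/3 ≈ 840.

(923, 840)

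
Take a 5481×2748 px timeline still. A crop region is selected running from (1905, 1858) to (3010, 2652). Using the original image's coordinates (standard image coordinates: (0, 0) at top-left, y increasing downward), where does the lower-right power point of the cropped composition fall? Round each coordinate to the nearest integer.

Crop width = 3010 − 1905 = 1105 px; one third is 368.33 px.
Crop height = 2652 − 1858 = 794 px; one third is 264.67 px.
The lower-right point is two-thirds across and two-thirds down within the crop:
x = 1905 + 2 × 368.33 ≈ 2642; y = 1858 + 2 × 264.67 ≈ 2387.

x = 2642 px, y = 2387 px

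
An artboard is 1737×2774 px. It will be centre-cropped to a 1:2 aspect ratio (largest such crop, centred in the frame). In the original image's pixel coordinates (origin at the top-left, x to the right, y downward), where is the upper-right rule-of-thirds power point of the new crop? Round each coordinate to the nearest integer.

(1100, 925)

1737/2774 > 1/2, so the 1:2 crop keeps the full height 2774 and trims width to 2774 × 1/2 = 1387.00 px.
Left offset = (1737 − 1387.00)/2 = 175.00 px; top offset = 0.
Upper-right is two-thirds across and one-third down within the crop:
x = 175.00 + 2 × 1387.00/3 ≈ 1100; y = 0.00 + 1 × 2774.00/3 ≈ 925.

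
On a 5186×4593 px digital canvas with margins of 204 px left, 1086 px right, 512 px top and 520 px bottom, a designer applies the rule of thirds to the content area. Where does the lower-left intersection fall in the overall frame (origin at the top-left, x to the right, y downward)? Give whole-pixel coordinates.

(1503, 2886)

Content width = 5186 − 204 − 1086 = 3896 px; content height = 4593 − 512 − 520 = 3561 px.
Lower-left is one-third across and two-thirds down within the content area.
x = 204 + 1 × 3896/3 = 204 + 1298.67 ≈ 1503
y = 512 + 2 × 3561/3 = 512 + 2374.00 ≈ 2886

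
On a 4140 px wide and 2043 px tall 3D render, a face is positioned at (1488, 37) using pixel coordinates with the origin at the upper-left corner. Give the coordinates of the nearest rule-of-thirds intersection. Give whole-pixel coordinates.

x = 1380 px, y = 681 px

Third lines: x ∈ {1380, 2760}, y ∈ {681, 1362}.
1488 is closer to x = 1380; 37 is closer to y = 681.
So the nearest intersection is the upper-left power point.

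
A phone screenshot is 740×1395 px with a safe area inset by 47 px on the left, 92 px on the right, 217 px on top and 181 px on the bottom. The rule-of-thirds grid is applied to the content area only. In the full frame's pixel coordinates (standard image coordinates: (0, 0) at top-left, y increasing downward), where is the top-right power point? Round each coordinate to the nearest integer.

(448, 549)

Content width = 740 − 47 − 92 = 601 px; content height = 1395 − 217 − 181 = 997 px.
Top-right is two-thirds across and one-third down within the content area.
x = 47 + 2 × 601/3 = 47 + 400.67 ≈ 448
y = 217 + 1 × 997/3 = 217 + 332.33 ≈ 549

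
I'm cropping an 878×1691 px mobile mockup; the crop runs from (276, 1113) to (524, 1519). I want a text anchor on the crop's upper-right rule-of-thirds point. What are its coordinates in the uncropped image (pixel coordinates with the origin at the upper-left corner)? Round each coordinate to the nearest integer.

Crop width = 524 − 276 = 248 px; one third is 82.67 px.
Crop height = 1519 − 1113 = 406 px; one third is 135.33 px.
The upper-right point is two-thirds across and one-third down within the crop:
x = 276 + 2 × 82.67 ≈ 441; y = 1113 + 1 × 135.33 ≈ 1248.

(441, 1248)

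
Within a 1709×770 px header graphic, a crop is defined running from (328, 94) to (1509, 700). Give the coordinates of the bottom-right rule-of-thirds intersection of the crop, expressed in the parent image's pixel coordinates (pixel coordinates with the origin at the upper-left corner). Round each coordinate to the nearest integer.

Crop width = 1509 − 328 = 1181 px; one third is 393.67 px.
Crop height = 700 − 94 = 606 px; one third is 202.00 px.
The bottom-right point is two-thirds across and two-thirds down within the crop:
x = 328 + 2 × 393.67 ≈ 1115; y = 94 + 2 × 202.00 ≈ 498.

x = 1115 px, y = 498 px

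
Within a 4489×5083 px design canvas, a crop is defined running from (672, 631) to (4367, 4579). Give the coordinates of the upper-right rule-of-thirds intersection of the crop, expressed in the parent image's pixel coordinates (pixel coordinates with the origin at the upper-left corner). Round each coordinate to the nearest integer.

x = 3135 px, y = 1947 px

Crop width = 4367 − 672 = 3695 px; one third is 1231.67 px.
Crop height = 4579 − 631 = 3948 px; one third is 1316.00 px.
The upper-right point is two-thirds across and one-third down within the crop:
x = 672 + 2 × 1231.67 ≈ 3135; y = 631 + 1 × 1316.00 ≈ 1947.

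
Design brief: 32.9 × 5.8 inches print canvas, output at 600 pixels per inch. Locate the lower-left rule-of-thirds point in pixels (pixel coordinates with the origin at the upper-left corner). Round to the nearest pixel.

In pixels the canvas is 32.9 × 600 = 19740 wide and 5.8 × 600 = 3480 tall.
The lower-left point is one-third across and two-thirds down:
x = 1 × 19740/3 ≈ 6580; y = 2 × 3480/3 ≈ 2320.

(6580, 2320)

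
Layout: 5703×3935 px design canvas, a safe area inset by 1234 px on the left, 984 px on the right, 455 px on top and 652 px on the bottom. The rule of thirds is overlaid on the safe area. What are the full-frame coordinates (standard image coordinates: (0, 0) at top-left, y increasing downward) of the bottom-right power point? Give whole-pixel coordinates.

(3557, 2340)

Content width = 5703 − 1234 − 984 = 3485 px; content height = 3935 − 455 − 652 = 2828 px.
Bottom-right is two-thirds across and two-thirds down within the safe area.
x = 1234 + 2 × 3485/3 = 1234 + 2323.33 ≈ 3557
y = 455 + 2 × 2828/3 = 455 + 1885.33 ≈ 2340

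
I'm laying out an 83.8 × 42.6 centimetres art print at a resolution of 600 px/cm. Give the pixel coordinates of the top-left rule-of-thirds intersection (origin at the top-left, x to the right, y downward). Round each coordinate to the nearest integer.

(16760, 8520)

In pixels the canvas is 83.8 × 600 = 50280 wide and 42.6 × 600 = 25560 tall.
The top-left point is one-third across and one-third down:
x = 1 × 50280/3 ≈ 16760; y = 1 × 25560/3 ≈ 8520.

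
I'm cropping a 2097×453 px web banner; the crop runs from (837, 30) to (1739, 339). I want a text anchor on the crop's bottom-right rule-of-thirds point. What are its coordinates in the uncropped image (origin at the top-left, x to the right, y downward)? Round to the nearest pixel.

Crop width = 1739 − 837 = 902 px; one third is 300.67 px.
Crop height = 339 − 30 = 309 px; one third is 103.00 px.
The bottom-right point is two-thirds across and two-thirds down within the crop:
x = 837 + 2 × 300.67 ≈ 1438; y = 30 + 2 × 103.00 ≈ 236.

(1438, 236)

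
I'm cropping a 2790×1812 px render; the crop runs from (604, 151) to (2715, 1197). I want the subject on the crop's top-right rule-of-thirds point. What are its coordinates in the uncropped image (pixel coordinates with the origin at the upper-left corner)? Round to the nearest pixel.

x = 2011 px, y = 500 px

Crop width = 2715 − 604 = 2111 px; one third is 703.67 px.
Crop height = 1197 − 151 = 1046 px; one third is 348.67 px.
The top-right point is two-thirds across and one-third down within the crop:
x = 604 + 2 × 703.67 ≈ 2011; y = 151 + 1 × 348.67 ≈ 500.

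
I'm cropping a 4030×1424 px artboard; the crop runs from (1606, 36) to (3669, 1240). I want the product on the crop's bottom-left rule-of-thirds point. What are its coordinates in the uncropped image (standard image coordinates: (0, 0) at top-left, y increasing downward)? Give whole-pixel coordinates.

(2294, 839)

Crop width = 3669 − 1606 = 2063 px; one third is 687.67 px.
Crop height = 1240 − 36 = 1204 px; one third is 401.33 px.
The bottom-left point is one-third across and two-thirds down within the crop:
x = 1606 + 1 × 687.67 ≈ 2294; y = 36 + 2 × 401.33 ≈ 839.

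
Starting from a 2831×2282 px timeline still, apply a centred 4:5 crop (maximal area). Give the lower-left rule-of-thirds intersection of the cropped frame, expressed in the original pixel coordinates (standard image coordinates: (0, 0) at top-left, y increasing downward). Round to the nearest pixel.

x = 1111 px, y = 1521 px

2831/2282 > 4/5, so the 4:5 crop keeps the full height 2282 and trims width to 2282 × 4/5 = 1825.60 px.
Left offset = (2831 − 1825.60)/2 = 502.70 px; top offset = 0.
Lower-left is one-third across and two-thirds down within the crop:
x = 502.70 + 1 × 1825.60/3 ≈ 1111; y = 0.00 + 2 × 2282.00/3 ≈ 1521.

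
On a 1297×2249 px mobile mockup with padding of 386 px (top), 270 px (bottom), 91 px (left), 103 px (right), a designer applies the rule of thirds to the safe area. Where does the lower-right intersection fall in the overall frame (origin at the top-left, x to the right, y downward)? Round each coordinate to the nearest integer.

(826, 1448)

Content width = 1297 − 91 − 103 = 1103 px; content height = 2249 − 386 − 270 = 1593 px.
Lower-right is two-thirds across and two-thirds down within the safe area.
x = 91 + 2 × 1103/3 = 91 + 735.33 ≈ 826
y = 386 + 2 × 1593/3 = 386 + 1062.00 ≈ 1448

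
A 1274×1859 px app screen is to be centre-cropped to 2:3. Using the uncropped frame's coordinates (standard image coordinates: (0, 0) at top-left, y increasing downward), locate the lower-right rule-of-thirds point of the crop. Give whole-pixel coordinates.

1274/1859 > 2/3, so the 2:3 crop keeps the full height 1859 and trims width to 1859 × 2/3 = 1239.33 px.
Left offset = (1274 − 1239.33)/2 = 17.33 px; top offset = 0.
Lower-right is two-thirds across and two-thirds down within the crop:
x = 17.33 + 2 × 1239.33/3 ≈ 844; y = 0.00 + 2 × 1859.00/3 ≈ 1239.

(844, 1239)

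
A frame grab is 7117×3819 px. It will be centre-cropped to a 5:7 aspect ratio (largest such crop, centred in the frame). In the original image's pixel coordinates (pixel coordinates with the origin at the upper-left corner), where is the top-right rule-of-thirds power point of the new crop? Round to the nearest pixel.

7117/3819 > 5/7, so the 5:7 crop keeps the full height 3819 and trims width to 3819 × 5/7 = 2727.86 px.
Left offset = (7117 − 2727.86)/2 = 2194.57 px; top offset = 0.
Top-right is two-thirds across and one-third down within the crop:
x = 2194.57 + 2 × 2727.86/3 ≈ 4013; y = 0.00 + 1 × 3819.00/3 ≈ 1273.

(4013, 1273)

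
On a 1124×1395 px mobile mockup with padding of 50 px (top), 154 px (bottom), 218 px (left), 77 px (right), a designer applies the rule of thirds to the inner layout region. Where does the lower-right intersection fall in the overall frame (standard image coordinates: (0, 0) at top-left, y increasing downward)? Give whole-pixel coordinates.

x = 771 px, y = 844 px

Content width = 1124 − 218 − 77 = 829 px; content height = 1395 − 50 − 154 = 1191 px.
Lower-right is two-thirds across and two-thirds down within the inner layout region.
x = 218 + 2 × 829/3 = 218 + 552.67 ≈ 771
y = 50 + 2 × 1191/3 = 50 + 794.00 ≈ 844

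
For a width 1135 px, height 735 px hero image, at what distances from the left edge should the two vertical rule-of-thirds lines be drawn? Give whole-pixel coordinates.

1135 / 3 = 378.33, so the vertical lines sit at one and two thirds of 1135.

378 px and 757 px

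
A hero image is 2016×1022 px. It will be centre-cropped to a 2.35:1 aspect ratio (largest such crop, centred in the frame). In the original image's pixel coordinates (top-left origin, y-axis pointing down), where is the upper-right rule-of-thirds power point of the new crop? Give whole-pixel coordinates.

2016/1022 < 2.35/1, so the 2.35:1 crop keeps the full width 2016 and trims height to 2016 × 1/2.35 = 857.87 px.
Top offset = (1022 − 857.87)/2 = 82.06 px; left offset = 0.
Upper-right is two-thirds across and one-third down within the crop:
x = 0.00 + 2 × 2016.00/3 ≈ 1344; y = 82.06 + 1 × 857.87/3 ≈ 368.

x = 1344 px, y = 368 px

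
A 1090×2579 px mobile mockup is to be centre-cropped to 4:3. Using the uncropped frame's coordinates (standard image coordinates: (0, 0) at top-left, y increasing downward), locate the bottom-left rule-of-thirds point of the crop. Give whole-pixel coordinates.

x = 363 px, y = 1426 px

1090/2579 < 4/3, so the 4:3 crop keeps the full width 1090 and trims height to 1090 × 3/4 = 817.50 px.
Top offset = (2579 − 817.50)/2 = 880.75 px; left offset = 0.
Bottom-left is one-third across and two-thirds down within the crop:
x = 0.00 + 1 × 1090.00/3 ≈ 363; y = 880.75 + 2 × 817.50/3 ≈ 1426.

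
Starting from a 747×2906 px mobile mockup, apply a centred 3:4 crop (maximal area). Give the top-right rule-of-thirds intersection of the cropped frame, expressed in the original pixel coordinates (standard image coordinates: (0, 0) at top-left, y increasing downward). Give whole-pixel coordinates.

(498, 1287)

747/2906 < 3/4, so the 3:4 crop keeps the full width 747 and trims height to 747 × 4/3 = 996.00 px.
Top offset = (2906 − 996.00)/2 = 955.00 px; left offset = 0.
Top-right is two-thirds across and one-third down within the crop:
x = 0.00 + 2 × 747.00/3 ≈ 498; y = 955.00 + 1 × 996.00/3 ≈ 1287.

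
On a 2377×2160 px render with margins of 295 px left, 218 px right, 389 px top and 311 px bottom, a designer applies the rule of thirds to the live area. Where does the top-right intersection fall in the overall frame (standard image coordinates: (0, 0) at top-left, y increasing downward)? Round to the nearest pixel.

Content width = 2377 − 295 − 218 = 1864 px; content height = 2160 − 389 − 311 = 1460 px.
Top-right is two-thirds across and one-third down within the live area.
x = 295 + 2 × 1864/3 = 295 + 1242.67 ≈ 1538
y = 389 + 1 × 1460/3 = 389 + 486.67 ≈ 876

(1538, 876)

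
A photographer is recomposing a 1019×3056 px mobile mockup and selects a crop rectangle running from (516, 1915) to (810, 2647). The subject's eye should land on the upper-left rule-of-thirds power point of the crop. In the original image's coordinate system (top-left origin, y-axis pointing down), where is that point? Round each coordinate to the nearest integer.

Crop width = 810 − 516 = 294 px; one third is 98.00 px.
Crop height = 2647 − 1915 = 732 px; one third is 244.00 px.
The upper-left point is one-third across and one-third down within the crop:
x = 516 + 1 × 98.00 ≈ 614; y = 1915 + 1 × 244.00 ≈ 2159.

(614, 2159)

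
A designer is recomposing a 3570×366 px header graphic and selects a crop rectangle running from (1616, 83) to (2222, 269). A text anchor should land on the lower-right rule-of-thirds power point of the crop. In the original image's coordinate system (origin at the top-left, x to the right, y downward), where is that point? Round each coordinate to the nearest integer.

Crop width = 2222 − 1616 = 606 px; one third is 202.00 px.
Crop height = 269 − 83 = 186 px; one third is 62.00 px.
The lower-right point is two-thirds across and two-thirds down within the crop:
x = 1616 + 2 × 202.00 ≈ 2020; y = 83 + 2 × 62.00 ≈ 207.

x = 2020 px, y = 207 px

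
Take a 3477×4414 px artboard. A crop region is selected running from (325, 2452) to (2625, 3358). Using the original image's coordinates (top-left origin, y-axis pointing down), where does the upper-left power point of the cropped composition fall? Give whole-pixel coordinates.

x = 1092 px, y = 2754 px

Crop width = 2625 − 325 = 2300 px; one third is 766.67 px.
Crop height = 3358 − 2452 = 906 px; one third is 302.00 px.
The upper-left point is one-third across and one-third down within the crop:
x = 325 + 1 × 766.67 ≈ 1092; y = 2452 + 1 × 302.00 ≈ 2754.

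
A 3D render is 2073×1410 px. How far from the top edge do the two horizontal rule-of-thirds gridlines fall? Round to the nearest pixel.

y = 470 px and y = 940 px

1410 / 3 = 470, so the horizontal lines sit at one and two thirds of 1410.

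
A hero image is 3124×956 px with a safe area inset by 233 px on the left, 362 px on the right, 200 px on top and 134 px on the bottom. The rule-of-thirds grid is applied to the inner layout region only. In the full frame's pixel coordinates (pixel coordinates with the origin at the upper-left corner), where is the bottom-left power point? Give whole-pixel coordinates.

Content width = 3124 − 233 − 362 = 2529 px; content height = 956 − 200 − 134 = 622 px.
Bottom-left is one-third across and two-thirds down within the inner layout region.
x = 233 + 1 × 2529/3 = 233 + 843.00 ≈ 1076
y = 200 + 2 × 622/3 = 200 + 414.67 ≈ 615

x = 1076 px, y = 615 px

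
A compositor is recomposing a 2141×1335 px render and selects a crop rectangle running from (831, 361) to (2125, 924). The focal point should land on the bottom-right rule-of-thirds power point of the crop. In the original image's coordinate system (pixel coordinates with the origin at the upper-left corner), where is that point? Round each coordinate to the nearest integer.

(1694, 736)

Crop width = 2125 − 831 = 1294 px; one third is 431.33 px.
Crop height = 924 − 361 = 563 px; one third is 187.67 px.
The bottom-right point is two-thirds across and two-thirds down within the crop:
x = 831 + 2 × 431.33 ≈ 1694; y = 361 + 2 × 187.67 ≈ 736.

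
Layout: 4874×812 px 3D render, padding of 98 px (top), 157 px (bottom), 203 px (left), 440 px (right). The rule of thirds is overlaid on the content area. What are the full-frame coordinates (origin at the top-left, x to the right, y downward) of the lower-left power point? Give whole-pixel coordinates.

(1613, 469)

Content width = 4874 − 203 − 440 = 4231 px; content height = 812 − 98 − 157 = 557 px.
Lower-left is one-third across and two-thirds down within the content area.
x = 203 + 1 × 4231/3 = 203 + 1410.33 ≈ 1613
y = 98 + 2 × 557/3 = 98 + 371.33 ≈ 469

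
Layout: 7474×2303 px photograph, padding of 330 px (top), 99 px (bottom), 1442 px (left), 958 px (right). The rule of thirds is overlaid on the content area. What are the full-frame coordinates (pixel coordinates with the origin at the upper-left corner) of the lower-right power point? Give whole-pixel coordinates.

Content width = 7474 − 1442 − 958 = 5074 px; content height = 2303 − 330 − 99 = 1874 px.
Lower-right is two-thirds across and two-thirds down within the content area.
x = 1442 + 2 × 5074/3 = 1442 + 3382.67 ≈ 4825
y = 330 + 2 × 1874/3 = 330 + 1249.33 ≈ 1579

x = 4825 px, y = 1579 px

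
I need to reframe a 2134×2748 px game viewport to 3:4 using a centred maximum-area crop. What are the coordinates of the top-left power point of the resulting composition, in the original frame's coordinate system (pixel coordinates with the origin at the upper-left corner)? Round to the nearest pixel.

x = 724 px, y = 916 px

2134/2748 > 3/4, so the 3:4 crop keeps the full height 2748 and trims width to 2748 × 3/4 = 2061.00 px.
Left offset = (2134 − 2061.00)/2 = 36.50 px; top offset = 0.
Top-left is one-third across and one-third down within the crop:
x = 36.50 + 1 × 2061.00/3 ≈ 724; y = 0.00 + 1 × 2748.00/3 ≈ 916.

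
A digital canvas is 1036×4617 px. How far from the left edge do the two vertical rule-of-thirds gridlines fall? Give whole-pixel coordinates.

345 px and 691 px

1036 / 3 = 345.33, so the vertical lines sit at one and two thirds of 1036.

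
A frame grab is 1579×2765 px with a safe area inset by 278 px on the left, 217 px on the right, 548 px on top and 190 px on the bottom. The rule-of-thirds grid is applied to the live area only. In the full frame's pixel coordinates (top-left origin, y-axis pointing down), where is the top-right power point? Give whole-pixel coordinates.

x = 1001 px, y = 1224 px

Content width = 1579 − 278 − 217 = 1084 px; content height = 2765 − 548 − 190 = 2027 px.
Top-right is two-thirds across and one-third down within the live area.
x = 278 + 2 × 1084/3 = 278 + 722.67 ≈ 1001
y = 548 + 1 × 2027/3 = 548 + 675.67 ≈ 1224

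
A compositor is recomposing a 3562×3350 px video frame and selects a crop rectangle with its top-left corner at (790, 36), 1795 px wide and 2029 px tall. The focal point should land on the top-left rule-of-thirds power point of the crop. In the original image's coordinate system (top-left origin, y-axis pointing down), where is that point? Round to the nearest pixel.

x = 1388 px, y = 712 px

One third of the crop width 1795 is 598.33 px.
One third of the crop height 2029 is 676.33 px.
The top-left point is one-third across and one-third down within the crop:
x = 790 + 1 × 598.33 ≈ 1388; y = 36 + 1 × 676.33 ≈ 712.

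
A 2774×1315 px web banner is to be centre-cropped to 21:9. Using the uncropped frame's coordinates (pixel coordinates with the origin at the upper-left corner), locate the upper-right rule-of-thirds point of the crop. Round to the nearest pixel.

2774/1315 < 21/9, so the 21:9 crop keeps the full width 2774 and trims height to 2774 × 9/21 = 1188.86 px.
Top offset = (1315 − 1188.86)/2 = 63.07 px; left offset = 0.
Upper-right is two-thirds across and one-third down within the crop:
x = 0.00 + 2 × 2774.00/3 ≈ 1849; y = 63.07 + 1 × 1188.86/3 ≈ 459.

(1849, 459)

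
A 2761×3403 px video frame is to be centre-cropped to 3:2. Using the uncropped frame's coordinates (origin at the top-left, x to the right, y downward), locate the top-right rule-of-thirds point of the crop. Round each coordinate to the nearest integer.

(1841, 1395)

2761/3403 < 3/2, so the 3:2 crop keeps the full width 2761 and trims height to 2761 × 2/3 = 1840.67 px.
Top offset = (3403 − 1840.67)/2 = 781.17 px; left offset = 0.
Top-right is two-thirds across and one-third down within the crop:
x = 0.00 + 2 × 2761.00/3 ≈ 1841; y = 781.17 + 1 × 1840.67/3 ≈ 1395.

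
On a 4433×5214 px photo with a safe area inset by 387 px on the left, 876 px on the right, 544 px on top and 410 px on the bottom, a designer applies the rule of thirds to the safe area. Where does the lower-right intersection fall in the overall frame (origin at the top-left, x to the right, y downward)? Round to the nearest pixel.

Content width = 4433 − 387 − 876 = 3170 px; content height = 5214 − 544 − 410 = 4260 px.
Lower-right is two-thirds across and two-thirds down within the safe area.
x = 387 + 2 × 3170/3 = 387 + 2113.33 ≈ 2500
y = 544 + 2 × 4260/3 = 544 + 2840.00 ≈ 3384

x = 2500 px, y = 3384 px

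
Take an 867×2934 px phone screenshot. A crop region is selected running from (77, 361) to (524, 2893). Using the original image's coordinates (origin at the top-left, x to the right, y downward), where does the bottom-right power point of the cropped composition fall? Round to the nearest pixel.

Crop width = 524 − 77 = 447 px; one third is 149.00 px.
Crop height = 2893 − 361 = 2532 px; one third is 844.00 px.
The bottom-right point is two-thirds across and two-thirds down within the crop:
x = 77 + 2 × 149.00 ≈ 375; y = 361 + 2 × 844.00 ≈ 2049.

x = 375 px, y = 2049 px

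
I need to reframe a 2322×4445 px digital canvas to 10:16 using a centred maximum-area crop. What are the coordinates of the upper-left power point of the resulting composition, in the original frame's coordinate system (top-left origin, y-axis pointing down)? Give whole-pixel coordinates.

(774, 1603)

2322/4445 < 10/16, so the 10:16 crop keeps the full width 2322 and trims height to 2322 × 16/10 = 3715.20 px.
Top offset = (4445 − 3715.20)/2 = 364.90 px; left offset = 0.
Upper-left is one-third across and one-third down within the crop:
x = 0.00 + 1 × 2322.00/3 ≈ 774; y = 364.90 + 1 × 3715.20/3 ≈ 1603.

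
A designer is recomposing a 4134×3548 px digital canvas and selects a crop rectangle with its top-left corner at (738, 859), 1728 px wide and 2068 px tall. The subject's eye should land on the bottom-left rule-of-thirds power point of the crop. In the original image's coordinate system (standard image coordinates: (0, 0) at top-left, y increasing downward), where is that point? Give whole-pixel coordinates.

One third of the crop width 1728 is 576.00 px.
One third of the crop height 2068 is 689.33 px.
The bottom-left point is one-third across and two-thirds down within the crop:
x = 738 + 1 × 576.00 ≈ 1314; y = 859 + 2 × 689.33 ≈ 2238.

(1314, 2238)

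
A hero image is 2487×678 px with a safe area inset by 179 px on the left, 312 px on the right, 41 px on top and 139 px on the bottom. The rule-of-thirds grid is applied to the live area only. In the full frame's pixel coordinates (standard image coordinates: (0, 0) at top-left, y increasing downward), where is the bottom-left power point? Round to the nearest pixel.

x = 844 px, y = 373 px

Content width = 2487 − 179 − 312 = 1996 px; content height = 678 − 41 − 139 = 498 px.
Bottom-left is one-third across and two-thirds down within the live area.
x = 179 + 1 × 1996/3 = 179 + 665.33 ≈ 844
y = 41 + 2 × 498/3 = 41 + 332.00 ≈ 373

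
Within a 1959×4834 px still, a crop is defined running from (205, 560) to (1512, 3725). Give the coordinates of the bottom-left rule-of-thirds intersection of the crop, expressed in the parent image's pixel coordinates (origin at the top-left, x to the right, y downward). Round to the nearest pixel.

(641, 2670)

Crop width = 1512 − 205 = 1307 px; one third is 435.67 px.
Crop height = 3725 − 560 = 3165 px; one third is 1055.00 px.
The bottom-left point is one-third across and two-thirds down within the crop:
x = 205 + 1 × 435.67 ≈ 641; y = 560 + 2 × 1055.00 ≈ 2670.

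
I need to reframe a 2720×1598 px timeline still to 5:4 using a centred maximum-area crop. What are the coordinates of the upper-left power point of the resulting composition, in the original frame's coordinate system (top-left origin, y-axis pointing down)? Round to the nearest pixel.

2720/1598 > 5/4, so the 5:4 crop keeps the full height 1598 and trims width to 1598 × 5/4 = 1997.50 px.
Left offset = (2720 − 1997.50)/2 = 361.25 px; top offset = 0.
Upper-left is one-third across and one-third down within the crop:
x = 361.25 + 1 × 1997.50/3 ≈ 1027; y = 0.00 + 1 × 1598.00/3 ≈ 533.

x = 1027 px, y = 533 px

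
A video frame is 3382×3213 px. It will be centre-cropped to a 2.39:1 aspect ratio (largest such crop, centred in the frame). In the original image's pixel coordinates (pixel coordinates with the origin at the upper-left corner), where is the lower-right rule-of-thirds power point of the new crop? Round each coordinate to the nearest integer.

3382/3213 < 2.39/1, so the 2.39:1 crop keeps the full width 3382 and trims height to 3382 × 1/2.39 = 1415.06 px.
Top offset = (3213 − 1415.06)/2 = 898.97 px; left offset = 0.
Lower-right is two-thirds across and two-thirds down within the crop:
x = 0.00 + 2 × 3382.00/3 ≈ 2255; y = 898.97 + 2 × 1415.06/3 ≈ 1842.

(2255, 1842)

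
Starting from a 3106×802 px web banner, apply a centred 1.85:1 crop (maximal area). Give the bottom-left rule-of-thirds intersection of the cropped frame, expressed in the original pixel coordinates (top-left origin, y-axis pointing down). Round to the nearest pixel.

3106/802 > 1.85/1, so the 1.85:1 crop keeps the full height 802 and trims width to 802 × 1.85/1 = 1483.70 px.
Left offset = (3106 − 1483.70)/2 = 811.15 px; top offset = 0.
Bottom-left is one-third across and two-thirds down within the crop:
x = 811.15 + 1 × 1483.70/3 ≈ 1306; y = 0.00 + 2 × 802.00/3 ≈ 535.

(1306, 535)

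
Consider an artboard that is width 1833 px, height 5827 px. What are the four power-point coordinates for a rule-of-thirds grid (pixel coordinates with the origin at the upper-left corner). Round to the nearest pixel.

(611, 1942), (1222, 1942), (611, 3885), (1222, 3885)

One third of 1833 is 611; one third of 5827 is 1942.33.
Vertical third lines at x = 611 and x = 1222; horizontal third lines at y = 1942 and y = 3885.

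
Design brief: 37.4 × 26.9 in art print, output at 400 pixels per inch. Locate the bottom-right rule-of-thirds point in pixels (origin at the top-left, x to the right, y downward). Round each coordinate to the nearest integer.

(9973, 7173)

In pixels the canvas is 37.4 × 400 = 14960 wide and 26.9 × 400 = 10760 tall.
The bottom-right point is two-thirds across and two-thirds down:
x = 2 × 14960/3 ≈ 9973; y = 2 × 10760/3 ≈ 7173.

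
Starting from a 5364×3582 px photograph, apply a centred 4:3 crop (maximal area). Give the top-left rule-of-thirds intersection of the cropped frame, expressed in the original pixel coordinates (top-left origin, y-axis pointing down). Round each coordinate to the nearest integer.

(1886, 1194)

5364/3582 > 4/3, so the 4:3 crop keeps the full height 3582 and trims width to 3582 × 4/3 = 4776.00 px.
Left offset = (5364 − 4776.00)/2 = 294.00 px; top offset = 0.
Top-left is one-third across and one-third down within the crop:
x = 294.00 + 1 × 4776.00/3 ≈ 1886; y = 0.00 + 1 × 3582.00/3 ≈ 1194.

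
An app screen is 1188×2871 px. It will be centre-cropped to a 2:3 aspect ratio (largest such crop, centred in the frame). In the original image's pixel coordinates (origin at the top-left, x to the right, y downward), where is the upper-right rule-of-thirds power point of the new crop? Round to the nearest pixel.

1188/2871 < 2/3, so the 2:3 crop keeps the full width 1188 and trims height to 1188 × 3/2 = 1782.00 px.
Top offset = (2871 − 1782.00)/2 = 544.50 px; left offset = 0.
Upper-right is two-thirds across and one-third down within the crop:
x = 0.00 + 2 × 1188.00/3 ≈ 792; y = 544.50 + 1 × 1782.00/3 ≈ 1139.

(792, 1139)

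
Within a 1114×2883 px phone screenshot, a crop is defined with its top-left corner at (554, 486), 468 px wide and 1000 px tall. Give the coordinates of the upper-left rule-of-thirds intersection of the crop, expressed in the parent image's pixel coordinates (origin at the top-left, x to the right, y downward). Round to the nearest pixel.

One third of the crop width 468 is 156.00 px.
One third of the crop height 1000 is 333.33 px.
The upper-left point is one-third across and one-third down within the crop:
x = 554 + 1 × 156.00 ≈ 710; y = 486 + 1 × 333.33 ≈ 819.

x = 710 px, y = 819 px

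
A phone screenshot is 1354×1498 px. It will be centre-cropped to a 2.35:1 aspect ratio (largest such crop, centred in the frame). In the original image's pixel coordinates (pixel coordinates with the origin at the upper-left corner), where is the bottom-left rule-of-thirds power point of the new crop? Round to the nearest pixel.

x = 451 px, y = 845 px

1354/1498 < 2.35/1, so the 2.35:1 crop keeps the full width 1354 and trims height to 1354 × 1/2.35 = 576.17 px.
Top offset = (1498 − 576.17)/2 = 460.91 px; left offset = 0.
Bottom-left is one-third across and two-thirds down within the crop:
x = 0.00 + 1 × 1354.00/3 ≈ 451; y = 460.91 + 2 × 576.17/3 ≈ 845.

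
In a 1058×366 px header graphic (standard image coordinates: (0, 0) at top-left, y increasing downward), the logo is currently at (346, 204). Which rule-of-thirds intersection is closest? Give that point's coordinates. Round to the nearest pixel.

Third lines: x ∈ {353, 705}, y ∈ {122, 244}.
346 is closer to x = 353; 204 is closer to y = 244.
So the nearest intersection is the lower-left power point.

x = 353 px, y = 244 px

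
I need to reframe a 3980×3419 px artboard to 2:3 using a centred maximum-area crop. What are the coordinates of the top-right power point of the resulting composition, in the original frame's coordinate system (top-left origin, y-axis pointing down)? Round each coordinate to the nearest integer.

(2370, 1140)

3980/3419 > 2/3, so the 2:3 crop keeps the full height 3419 and trims width to 3419 × 2/3 = 2279.33 px.
Left offset = (3980 − 2279.33)/2 = 850.33 px; top offset = 0.
Top-right is two-thirds across and one-third down within the crop:
x = 850.33 + 2 × 2279.33/3 ≈ 2370; y = 0.00 + 1 × 3419.00/3 ≈ 1140.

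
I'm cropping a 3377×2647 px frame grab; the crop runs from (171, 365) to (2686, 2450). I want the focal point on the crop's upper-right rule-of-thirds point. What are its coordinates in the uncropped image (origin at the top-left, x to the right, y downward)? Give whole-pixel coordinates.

x = 1848 px, y = 1060 px

Crop width = 2686 − 171 = 2515 px; one third is 838.33 px.
Crop height = 2450 − 365 = 2085 px; one third is 695.00 px.
The upper-right point is two-thirds across and one-third down within the crop:
x = 171 + 2 × 838.33 ≈ 1848; y = 365 + 1 × 695.00 ≈ 1060.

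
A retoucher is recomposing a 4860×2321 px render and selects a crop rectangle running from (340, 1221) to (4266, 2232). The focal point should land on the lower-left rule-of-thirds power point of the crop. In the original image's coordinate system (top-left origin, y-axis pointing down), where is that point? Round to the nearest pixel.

(1649, 1895)

Crop width = 4266 − 340 = 3926 px; one third is 1308.67 px.
Crop height = 2232 − 1221 = 1011 px; one third is 337.00 px.
The lower-left point is one-third across and two-thirds down within the crop:
x = 340 + 1 × 1308.67 ≈ 1649; y = 1221 + 2 × 337.00 ≈ 1895.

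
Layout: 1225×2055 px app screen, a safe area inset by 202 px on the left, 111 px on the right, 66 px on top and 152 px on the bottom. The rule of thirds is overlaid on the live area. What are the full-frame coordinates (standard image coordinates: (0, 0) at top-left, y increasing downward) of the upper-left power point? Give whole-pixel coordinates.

Content width = 1225 − 202 − 111 = 912 px; content height = 2055 − 66 − 152 = 1837 px.
Upper-left is one-third across and one-third down within the live area.
x = 202 + 1 × 912/3 = 202 + 304.00 ≈ 506
y = 66 + 1 × 1837/3 = 66 + 612.33 ≈ 678

(506, 678)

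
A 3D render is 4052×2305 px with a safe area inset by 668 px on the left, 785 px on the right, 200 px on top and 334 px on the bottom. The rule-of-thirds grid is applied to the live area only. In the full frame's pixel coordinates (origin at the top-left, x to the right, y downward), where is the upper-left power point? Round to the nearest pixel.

(1534, 790)

Content width = 4052 − 668 − 785 = 2599 px; content height = 2305 − 200 − 334 = 1771 px.
Upper-left is one-third across and one-third down within the live area.
x = 668 + 1 × 2599/3 = 668 + 866.33 ≈ 1534
y = 200 + 1 × 1771/3 = 200 + 590.33 ≈ 790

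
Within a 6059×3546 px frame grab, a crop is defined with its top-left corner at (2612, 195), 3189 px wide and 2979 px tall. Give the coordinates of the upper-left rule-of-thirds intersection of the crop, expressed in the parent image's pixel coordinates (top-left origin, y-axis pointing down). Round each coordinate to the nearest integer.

One third of the crop width 3189 is 1063.00 px.
One third of the crop height 2979 is 993.00 px.
The upper-left point is one-third across and one-third down within the crop:
x = 2612 + 1 × 1063.00 ≈ 3675; y = 195 + 1 × 993.00 ≈ 1188.

x = 3675 px, y = 1188 px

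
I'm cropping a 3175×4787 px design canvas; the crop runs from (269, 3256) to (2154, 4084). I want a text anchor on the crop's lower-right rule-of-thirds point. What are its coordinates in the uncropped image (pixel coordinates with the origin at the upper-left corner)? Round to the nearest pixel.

Crop width = 2154 − 269 = 1885 px; one third is 628.33 px.
Crop height = 4084 − 3256 = 828 px; one third is 276.00 px.
The lower-right point is two-thirds across and two-thirds down within the crop:
x = 269 + 2 × 628.33 ≈ 1526; y = 3256 + 2 × 276.00 ≈ 3808.

x = 1526 px, y = 3808 px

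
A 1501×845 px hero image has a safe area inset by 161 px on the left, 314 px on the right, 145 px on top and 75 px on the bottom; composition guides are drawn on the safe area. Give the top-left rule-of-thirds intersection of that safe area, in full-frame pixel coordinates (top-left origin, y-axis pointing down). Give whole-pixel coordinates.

Content width = 1501 − 161 − 314 = 1026 px; content height = 845 − 145 − 75 = 625 px.
Top-left is one-third across and one-third down within the safe area.
x = 161 + 1 × 1026/3 = 161 + 342.00 ≈ 503
y = 145 + 1 × 625/3 = 145 + 208.33 ≈ 353

x = 503 px, y = 353 px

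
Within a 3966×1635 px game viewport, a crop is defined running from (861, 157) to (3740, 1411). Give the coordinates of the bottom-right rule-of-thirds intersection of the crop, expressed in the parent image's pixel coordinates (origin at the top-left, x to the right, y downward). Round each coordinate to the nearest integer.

(2780, 993)

Crop width = 3740 − 861 = 2879 px; one third is 959.67 px.
Crop height = 1411 − 157 = 1254 px; one third is 418.00 px.
The bottom-right point is two-thirds across and two-thirds down within the crop:
x = 861 + 2 × 959.67 ≈ 2780; y = 157 + 2 × 418.00 ≈ 993.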